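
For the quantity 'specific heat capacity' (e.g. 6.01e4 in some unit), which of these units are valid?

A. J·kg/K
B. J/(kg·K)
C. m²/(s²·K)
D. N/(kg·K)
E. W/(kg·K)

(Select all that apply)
B, C

specific heat capacity has SI base units: m^2 / (s^2 * K)

Checking each option against m^2 / (s^2 * K):
  A. J·kg/K: ✗ does not match
  B. J/(kg·K): ✓ matches
  C. m²/(s²·K): ✓ matches
  D. N/(kg·K): ✗ does not match
  E. W/(kg·K): ✗ does not match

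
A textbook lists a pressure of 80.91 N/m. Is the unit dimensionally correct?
No

pressure has SI base units: kg / (m * s^2)
N/m does NOT reduce to kg / (m * s^2); a valid unit for pressure would be e.g. Pa.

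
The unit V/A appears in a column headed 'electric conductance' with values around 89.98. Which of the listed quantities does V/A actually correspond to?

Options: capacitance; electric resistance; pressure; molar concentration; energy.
electric resistance

electric conductance should have units dimensionally equivalent to A^2 * s^3 / (kg * m^2) (e.g. S).
The given unit 'V/A' reduces to kg * m^2 / (A^2 * s^3). Of the listed options, that is the dimensionality of electric resistance.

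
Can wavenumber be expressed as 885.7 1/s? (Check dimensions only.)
No

wavenumber has SI base units: 1 / m
1/s does NOT reduce to 1 / m; a valid unit for wavenumber would be e.g. 1/m.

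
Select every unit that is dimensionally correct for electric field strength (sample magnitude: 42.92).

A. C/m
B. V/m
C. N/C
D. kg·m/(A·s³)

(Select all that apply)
B, C, D

electric field strength has SI base units: kg * m / (A * s^3)

Checking each option against kg * m / (A * s^3):
  A. C/m: ✗ does not match
  B. V/m: ✓ matches
  C. N/C: ✓ matches
  D. kg·m/(A·s³): ✓ matches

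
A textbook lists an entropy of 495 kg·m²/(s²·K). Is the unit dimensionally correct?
Yes

entropy has SI base units: kg * m^2 / (s^2 * K)
kg·m²/(s²·K) reduces to the same SI base units, so it is a valid unit for entropy.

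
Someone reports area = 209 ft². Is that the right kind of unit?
Yes

area has SI base units: m^2
ft² reduces to the same SI base units, so it is a valid unit for area.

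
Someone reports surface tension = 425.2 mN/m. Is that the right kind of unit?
Yes

surface tension has SI base units: kg / s^2
mN/m reduces to the same SI base units, so it is a valid unit for surface tension.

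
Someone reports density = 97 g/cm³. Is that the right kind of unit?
Yes

density has SI base units: kg / m^3
g/cm³ reduces to the same SI base units, so it is a valid unit for density.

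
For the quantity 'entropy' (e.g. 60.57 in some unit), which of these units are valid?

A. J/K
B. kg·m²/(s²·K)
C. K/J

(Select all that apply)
A, B

entropy has SI base units: kg * m^2 / (s^2 * K)

Checking each option against kg * m^2 / (s^2 * K):
  A. J/K: ✓ matches
  B. kg·m²/(s²·K): ✓ matches
  C. K/J: ✗ does not match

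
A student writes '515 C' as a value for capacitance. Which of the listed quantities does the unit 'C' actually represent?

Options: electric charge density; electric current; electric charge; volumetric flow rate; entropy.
electric charge

capacitance should have units dimensionally equivalent to A^2 * s^4 / (kg * m^2) (e.g. F).
The given unit 'C' reduces to A * s. Of the listed options, that is the dimensionality of electric charge.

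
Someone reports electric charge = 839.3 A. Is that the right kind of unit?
No

electric charge has SI base units: A * s
A does NOT reduce to A * s; a valid unit for electric charge would be e.g. C.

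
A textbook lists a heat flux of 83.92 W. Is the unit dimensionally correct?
No

heat flux has SI base units: kg / s^3
W does NOT reduce to kg / s^3; a valid unit for heat flux would be e.g. W/m².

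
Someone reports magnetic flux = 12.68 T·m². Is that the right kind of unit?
Yes

magnetic flux has SI base units: kg * m^2 / (A * s^2)
T·m² reduces to the same SI base units, so it is a valid unit for magnetic flux.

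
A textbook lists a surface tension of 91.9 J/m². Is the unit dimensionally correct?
Yes

surface tension has SI base units: kg / s^2
J/m² reduces to the same SI base units, so it is a valid unit for surface tension.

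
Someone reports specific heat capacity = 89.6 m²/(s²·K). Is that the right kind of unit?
Yes

specific heat capacity has SI base units: m^2 / (s^2 * K)
m²/(s²·K) reduces to the same SI base units, so it is a valid unit for specific heat capacity.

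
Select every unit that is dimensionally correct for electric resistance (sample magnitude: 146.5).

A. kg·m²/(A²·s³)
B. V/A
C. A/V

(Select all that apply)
A, B

electric resistance has SI base units: kg * m^2 / (A^2 * s^3)

Checking each option against kg * m^2 / (A^2 * s^3):
  A. kg·m²/(A²·s³): ✓ matches
  B. V/A: ✓ matches
  C. A/V: ✗ does not match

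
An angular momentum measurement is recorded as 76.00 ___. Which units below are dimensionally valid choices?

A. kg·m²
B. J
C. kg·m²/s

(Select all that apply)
C

angular momentum has SI base units: kg * m^2 / s

Checking each option against kg * m^2 / s:
  A. kg·m²: ✗ does not match
  B. J: ✗ does not match
  C. kg·m²/s: ✓ matches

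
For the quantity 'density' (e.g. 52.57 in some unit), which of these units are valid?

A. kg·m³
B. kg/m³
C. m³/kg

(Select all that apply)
B

density has SI base units: kg / m^3

Checking each option against kg / m^3:
  A. kg·m³: ✗ does not match
  B. kg/m³: ✓ matches
  C. m³/kg: ✗ does not match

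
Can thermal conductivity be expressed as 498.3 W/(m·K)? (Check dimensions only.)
Yes

thermal conductivity has SI base units: kg * m / (s^3 * K)
W/(m·K) reduces to the same SI base units, so it is a valid unit for thermal conductivity.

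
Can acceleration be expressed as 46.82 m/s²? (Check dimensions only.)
Yes

acceleration has SI base units: m / s^2
m/s² reduces to the same SI base units, so it is a valid unit for acceleration.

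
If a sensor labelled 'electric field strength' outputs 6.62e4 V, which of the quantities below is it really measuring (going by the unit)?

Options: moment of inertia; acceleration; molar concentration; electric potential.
electric potential

electric field strength should have units dimensionally equivalent to kg * m / (A * s^3) (e.g. V/m).
The given unit 'V' reduces to kg * m^2 / (A * s^3). Of the listed options, that is the dimensionality of electric potential.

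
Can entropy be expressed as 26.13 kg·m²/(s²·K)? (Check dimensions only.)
Yes

entropy has SI base units: kg * m^2 / (s^2 * K)
kg·m²/(s²·K) reduces to the same SI base units, so it is a valid unit for entropy.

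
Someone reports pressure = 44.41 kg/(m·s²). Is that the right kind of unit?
Yes

pressure has SI base units: kg / (m * s^2)
kg/(m·s²) reduces to the same SI base units, so it is a valid unit for pressure.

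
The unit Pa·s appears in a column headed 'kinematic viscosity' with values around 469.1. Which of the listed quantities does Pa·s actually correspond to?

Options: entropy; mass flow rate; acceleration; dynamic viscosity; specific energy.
dynamic viscosity

kinematic viscosity should have units dimensionally equivalent to m^2 / s (e.g. m²/s).
The given unit 'Pa·s' reduces to kg / (m * s). Of the listed options, that is the dimensionality of dynamic viscosity.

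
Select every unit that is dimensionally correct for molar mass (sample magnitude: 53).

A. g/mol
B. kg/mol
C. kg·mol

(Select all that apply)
A, B

molar mass has SI base units: kg / mol

Checking each option against kg / mol:
  A. g/mol: ✓ matches
  B. kg/mol: ✓ matches
  C. kg·mol: ✗ does not match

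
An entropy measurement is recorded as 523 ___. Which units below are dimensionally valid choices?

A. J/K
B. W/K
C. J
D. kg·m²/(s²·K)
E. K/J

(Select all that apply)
A, D

entropy has SI base units: kg * m^2 / (s^2 * K)

Checking each option against kg * m^2 / (s^2 * K):
  A. J/K: ✓ matches
  B. W/K: ✗ does not match
  C. J: ✗ does not match
  D. kg·m²/(s²·K): ✓ matches
  E. K/J: ✗ does not match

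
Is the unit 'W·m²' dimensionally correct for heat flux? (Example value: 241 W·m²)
No

heat flux has SI base units: kg / s^3
W·m² does NOT reduce to kg / s^3; a valid unit for heat flux would be e.g. W/m².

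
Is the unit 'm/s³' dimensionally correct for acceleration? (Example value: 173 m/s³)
No

acceleration has SI base units: m / s^2
m/s³ does NOT reduce to m / s^2; a valid unit for acceleration would be e.g. m/s².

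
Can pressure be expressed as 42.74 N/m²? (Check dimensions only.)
Yes

pressure has SI base units: kg / (m * s^2)
N/m² reduces to the same SI base units, so it is a valid unit for pressure.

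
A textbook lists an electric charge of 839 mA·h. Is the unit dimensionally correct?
Yes

electric charge has SI base units: A * s
mA·h reduces to the same SI base units, so it is a valid unit for electric charge.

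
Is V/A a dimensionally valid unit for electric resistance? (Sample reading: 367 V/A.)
Yes

electric resistance has SI base units: kg * m^2 / (A^2 * s^3)
V/A reduces to the same SI base units, so it is a valid unit for electric resistance.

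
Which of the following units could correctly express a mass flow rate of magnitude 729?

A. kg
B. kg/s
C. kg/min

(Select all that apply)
B, C

mass flow rate has SI base units: kg / s

Checking each option against kg / s:
  A. kg: ✗ does not match
  B. kg/s: ✓ matches
  C. kg/min: ✓ matches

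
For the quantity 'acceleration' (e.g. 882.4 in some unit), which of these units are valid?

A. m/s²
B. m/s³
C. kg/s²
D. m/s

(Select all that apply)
A

acceleration has SI base units: m / s^2

Checking each option against m / s^2:
  A. m/s²: ✓ matches
  B. m/s³: ✗ does not match
  C. kg/s²: ✗ does not match
  D. m/s: ✗ does not match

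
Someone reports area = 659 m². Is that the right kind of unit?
Yes

area has SI base units: m^2
m² reduces to the same SI base units, so it is a valid unit for area.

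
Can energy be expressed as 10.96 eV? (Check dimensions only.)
Yes

energy has SI base units: kg * m^2 / s^2
eV reduces to the same SI base units, so it is a valid unit for energy.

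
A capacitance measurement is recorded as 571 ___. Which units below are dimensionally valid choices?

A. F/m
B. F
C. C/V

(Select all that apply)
B, C

capacitance has SI base units: A^2 * s^4 / (kg * m^2)

Checking each option against A^2 * s^4 / (kg * m^2):
  A. F/m: ✗ does not match
  B. F: ✓ matches
  C. C/V: ✓ matches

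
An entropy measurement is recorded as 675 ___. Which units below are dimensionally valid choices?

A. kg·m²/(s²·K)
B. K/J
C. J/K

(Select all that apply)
A, C

entropy has SI base units: kg * m^2 / (s^2 * K)

Checking each option against kg * m^2 / (s^2 * K):
  A. kg·m²/(s²·K): ✓ matches
  B. K/J: ✗ does not match
  C. J/K: ✓ matches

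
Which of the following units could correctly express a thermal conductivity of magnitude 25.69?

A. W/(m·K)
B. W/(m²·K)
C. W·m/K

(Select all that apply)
A

thermal conductivity has SI base units: kg * m / (s^3 * K)

Checking each option against kg * m / (s^3 * K):
  A. W/(m·K): ✓ matches
  B. W/(m²·K): ✗ does not match
  C. W·m/K: ✗ does not match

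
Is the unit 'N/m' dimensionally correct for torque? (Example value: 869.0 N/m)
No

torque has SI base units: kg * m^2 / s^2
N/m does NOT reduce to kg * m^2 / s^2; a valid unit for torque would be e.g. N·m.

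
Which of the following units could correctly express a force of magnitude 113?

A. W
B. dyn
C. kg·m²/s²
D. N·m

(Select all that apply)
B

force has SI base units: kg * m / s^2

Checking each option against kg * m / s^2:
  A. W: ✗ does not match
  B. dyn: ✓ matches
  C. kg·m²/s²: ✗ does not match
  D. N·m: ✗ does not match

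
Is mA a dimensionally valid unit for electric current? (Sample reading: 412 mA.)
Yes

electric current has SI base units: A
mA reduces to the same SI base units, so it is a valid unit for electric current.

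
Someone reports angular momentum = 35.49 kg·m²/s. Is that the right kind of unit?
Yes

angular momentum has SI base units: kg * m^2 / s
kg·m²/s reduces to the same SI base units, so it is a valid unit for angular momentum.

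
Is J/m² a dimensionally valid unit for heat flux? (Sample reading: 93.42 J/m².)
No

heat flux has SI base units: kg / s^3
J/m² does NOT reduce to kg / s^3; a valid unit for heat flux would be e.g. W/m².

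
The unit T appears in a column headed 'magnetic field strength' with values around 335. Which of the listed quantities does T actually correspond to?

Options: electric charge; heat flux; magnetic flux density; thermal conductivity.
magnetic flux density

magnetic field strength should have units dimensionally equivalent to A / m (e.g. A/m).
The given unit 'T' reduces to kg / (A * s^2). Of the listed options, that is the dimensionality of magnetic flux density.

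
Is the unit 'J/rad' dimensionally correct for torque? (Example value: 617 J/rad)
Yes

torque has SI base units: kg * m^2 / s^2
J/rad reduces to the same SI base units, so it is a valid unit for torque.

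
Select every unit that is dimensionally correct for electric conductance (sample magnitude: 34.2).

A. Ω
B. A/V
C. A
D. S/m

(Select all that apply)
B

electric conductance has SI base units: A^2 * s^3 / (kg * m^2)

Checking each option against A^2 * s^3 / (kg * m^2):
  A. Ω: ✗ does not match
  B. A/V: ✓ matches
  C. A: ✗ does not match
  D. S/m: ✗ does not match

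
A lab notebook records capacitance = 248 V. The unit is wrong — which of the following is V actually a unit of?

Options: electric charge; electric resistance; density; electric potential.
electric potential

capacitance should have units dimensionally equivalent to A^2 * s^4 / (kg * m^2) (e.g. F).
The given unit 'V' reduces to kg * m^2 / (A * s^3). Of the listed options, that is the dimensionality of electric potential.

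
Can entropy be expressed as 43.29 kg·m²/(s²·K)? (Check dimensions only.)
Yes

entropy has SI base units: kg * m^2 / (s^2 * K)
kg·m²/(s²·K) reduces to the same SI base units, so it is a valid unit for entropy.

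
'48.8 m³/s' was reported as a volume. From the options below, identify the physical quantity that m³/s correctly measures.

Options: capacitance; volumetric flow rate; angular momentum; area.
volumetric flow rate

volume should have units dimensionally equivalent to m^3 (e.g. m³).
The given unit 'm³/s' reduces to m^3 / s. Of the listed options, that is the dimensionality of volumetric flow rate.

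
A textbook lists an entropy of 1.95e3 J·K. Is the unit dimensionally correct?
No

entropy has SI base units: kg * m^2 / (s^2 * K)
J·K does NOT reduce to kg * m^2 / (s^2 * K); a valid unit for entropy would be e.g. J/K.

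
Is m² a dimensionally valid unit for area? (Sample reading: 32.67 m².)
Yes

area has SI base units: m^2
m² reduces to the same SI base units, so it is a valid unit for area.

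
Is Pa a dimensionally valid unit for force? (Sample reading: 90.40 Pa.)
No

force has SI base units: kg * m / s^2
Pa does NOT reduce to kg * m / s^2; a valid unit for force would be e.g. N.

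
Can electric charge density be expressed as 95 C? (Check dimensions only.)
No

electric charge density has SI base units: A * s / m^3
C does NOT reduce to A * s / m^3; a valid unit for electric charge density would be e.g. C/m³.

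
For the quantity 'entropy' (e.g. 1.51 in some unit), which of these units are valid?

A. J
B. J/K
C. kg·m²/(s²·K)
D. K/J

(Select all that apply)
B, C

entropy has SI base units: kg * m^2 / (s^2 * K)

Checking each option against kg * m^2 / (s^2 * K):
  A. J: ✗ does not match
  B. J/K: ✓ matches
  C. kg·m²/(s²·K): ✓ matches
  D. K/J: ✗ does not match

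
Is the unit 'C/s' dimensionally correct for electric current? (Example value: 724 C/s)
Yes

electric current has SI base units: A
C/s reduces to the same SI base units, so it is a valid unit for electric current.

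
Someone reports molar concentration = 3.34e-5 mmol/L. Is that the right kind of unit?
Yes

molar concentration has SI base units: mol / m^3
mmol/L reduces to the same SI base units, so it is a valid unit for molar concentration.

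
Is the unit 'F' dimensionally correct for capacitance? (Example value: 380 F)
Yes

capacitance has SI base units: A^2 * s^4 / (kg * m^2)
F reduces to the same SI base units, so it is a valid unit for capacitance.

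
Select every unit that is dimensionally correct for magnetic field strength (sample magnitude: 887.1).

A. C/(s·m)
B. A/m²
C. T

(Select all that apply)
A

magnetic field strength has SI base units: A / m

Checking each option against A / m:
  A. C/(s·m): ✓ matches
  B. A/m²: ✗ does not match
  C. T: ✗ does not match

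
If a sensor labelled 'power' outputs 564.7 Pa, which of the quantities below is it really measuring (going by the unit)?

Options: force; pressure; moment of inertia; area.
pressure

power should have units dimensionally equivalent to kg * m^2 / s^3 (e.g. W).
The given unit 'Pa' reduces to kg / (m * s^2). Of the listed options, that is the dimensionality of pressure.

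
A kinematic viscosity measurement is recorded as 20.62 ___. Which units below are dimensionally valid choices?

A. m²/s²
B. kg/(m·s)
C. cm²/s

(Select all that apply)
C

kinematic viscosity has SI base units: m^2 / s

Checking each option against m^2 / s:
  A. m²/s²: ✗ does not match
  B. kg/(m·s): ✗ does not match
  C. cm²/s: ✓ matches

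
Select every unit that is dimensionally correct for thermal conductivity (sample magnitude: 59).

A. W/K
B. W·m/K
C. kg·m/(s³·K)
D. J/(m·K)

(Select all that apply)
C

thermal conductivity has SI base units: kg * m / (s^3 * K)

Checking each option against kg * m / (s^3 * K):
  A. W/K: ✗ does not match
  B. W·m/K: ✗ does not match
  C. kg·m/(s³·K): ✓ matches
  D. J/(m·K): ✗ does not match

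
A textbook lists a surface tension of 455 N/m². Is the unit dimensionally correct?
No

surface tension has SI base units: kg / s^2
N/m² does NOT reduce to kg / s^2; a valid unit for surface tension would be e.g. N/m.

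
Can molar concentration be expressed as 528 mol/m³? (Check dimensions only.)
Yes

molar concentration has SI base units: mol / m^3
mol/m³ reduces to the same SI base units, so it is a valid unit for molar concentration.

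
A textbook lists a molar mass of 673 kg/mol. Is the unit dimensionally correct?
Yes

molar mass has SI base units: kg / mol
kg/mol reduces to the same SI base units, so it is a valid unit for molar mass.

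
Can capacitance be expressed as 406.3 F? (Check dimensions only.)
Yes

capacitance has SI base units: A^2 * s^4 / (kg * m^2)
F reduces to the same SI base units, so it is a valid unit for capacitance.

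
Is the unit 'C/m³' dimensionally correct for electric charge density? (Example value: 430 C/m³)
Yes

electric charge density has SI base units: A * s / m^3
C/m³ reduces to the same SI base units, so it is a valid unit for electric charge density.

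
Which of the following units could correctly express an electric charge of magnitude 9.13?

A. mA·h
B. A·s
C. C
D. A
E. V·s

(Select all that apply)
A, B, C

electric charge has SI base units: A * s

Checking each option against A * s:
  A. mA·h: ✓ matches
  B. A·s: ✓ matches
  C. C: ✓ matches
  D. A: ✗ does not match
  E. V·s: ✗ does not match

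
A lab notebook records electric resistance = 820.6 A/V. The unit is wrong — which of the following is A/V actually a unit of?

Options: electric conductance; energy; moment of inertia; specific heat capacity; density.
electric conductance

electric resistance should have units dimensionally equivalent to kg * m^2 / (A^2 * s^3) (e.g. Ω).
The given unit 'A/V' reduces to A^2 * s^3 / (kg * m^2). Of the listed options, that is the dimensionality of electric conductance.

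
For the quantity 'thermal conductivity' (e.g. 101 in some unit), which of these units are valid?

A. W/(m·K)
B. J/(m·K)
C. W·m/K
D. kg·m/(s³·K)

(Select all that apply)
A, D

thermal conductivity has SI base units: kg * m / (s^3 * K)

Checking each option against kg * m / (s^3 * K):
  A. W/(m·K): ✓ matches
  B. J/(m·K): ✗ does not match
  C. W·m/K: ✗ does not match
  D. kg·m/(s³·K): ✓ matches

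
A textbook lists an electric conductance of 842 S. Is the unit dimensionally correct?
Yes

electric conductance has SI base units: A^2 * s^3 / (kg * m^2)
S reduces to the same SI base units, so it is a valid unit for electric conductance.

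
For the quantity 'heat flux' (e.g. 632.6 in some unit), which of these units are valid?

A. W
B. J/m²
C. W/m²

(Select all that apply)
C

heat flux has SI base units: kg / s^3

Checking each option against kg / s^3:
  A. W: ✗ does not match
  B. J/m²: ✗ does not match
  C. W/m²: ✓ matches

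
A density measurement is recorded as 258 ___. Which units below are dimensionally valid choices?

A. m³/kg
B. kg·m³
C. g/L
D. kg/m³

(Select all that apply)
C, D

density has SI base units: kg / m^3

Checking each option against kg / m^3:
  A. m³/kg: ✗ does not match
  B. kg·m³: ✗ does not match
  C. g/L: ✓ matches
  D. kg/m³: ✓ matches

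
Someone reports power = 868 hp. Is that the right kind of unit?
Yes

power has SI base units: kg * m^2 / s^3
hp reduces to the same SI base units, so it is a valid unit for power.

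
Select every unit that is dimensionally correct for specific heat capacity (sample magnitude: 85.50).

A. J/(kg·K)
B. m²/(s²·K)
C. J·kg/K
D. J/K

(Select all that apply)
A, B

specific heat capacity has SI base units: m^2 / (s^2 * K)

Checking each option against m^2 / (s^2 * K):
  A. J/(kg·K): ✓ matches
  B. m²/(s²·K): ✓ matches
  C. J·kg/K: ✗ does not match
  D. J/K: ✗ does not match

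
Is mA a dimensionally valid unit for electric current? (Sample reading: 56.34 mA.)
Yes

electric current has SI base units: A
mA reduces to the same SI base units, so it is a valid unit for electric current.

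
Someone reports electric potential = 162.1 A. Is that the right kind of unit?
No

electric potential has SI base units: kg * m^2 / (A * s^3)
A does NOT reduce to kg * m^2 / (A * s^3); a valid unit for electric potential would be e.g. V.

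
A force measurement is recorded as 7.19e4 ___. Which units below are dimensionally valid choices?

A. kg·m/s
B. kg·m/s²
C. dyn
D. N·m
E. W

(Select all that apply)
B, C

force has SI base units: kg * m / s^2

Checking each option against kg * m / s^2:
  A. kg·m/s: ✗ does not match
  B. kg·m/s²: ✓ matches
  C. dyn: ✓ matches
  D. N·m: ✗ does not match
  E. W: ✗ does not match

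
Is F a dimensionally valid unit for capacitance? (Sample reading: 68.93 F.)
Yes

capacitance has SI base units: A^2 * s^4 / (kg * m^2)
F reduces to the same SI base units, so it is a valid unit for capacitance.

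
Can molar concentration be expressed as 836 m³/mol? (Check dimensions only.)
No

molar concentration has SI base units: mol / m^3
m³/mol does NOT reduce to mol / m^3; a valid unit for molar concentration would be e.g. mol/m³.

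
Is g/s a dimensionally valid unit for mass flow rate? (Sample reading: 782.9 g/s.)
Yes

mass flow rate has SI base units: kg / s
g/s reduces to the same SI base units, so it is a valid unit for mass flow rate.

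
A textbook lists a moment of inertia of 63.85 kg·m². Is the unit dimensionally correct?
Yes

moment of inertia has SI base units: kg * m^2
kg·m² reduces to the same SI base units, so it is a valid unit for moment of inertia.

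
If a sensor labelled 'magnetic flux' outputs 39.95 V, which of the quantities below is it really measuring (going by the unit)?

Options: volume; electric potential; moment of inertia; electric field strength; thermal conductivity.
electric potential

magnetic flux should have units dimensionally equivalent to kg * m^2 / (A * s^2) (e.g. Wb).
The given unit 'V' reduces to kg * m^2 / (A * s^3). Of the listed options, that is the dimensionality of electric potential.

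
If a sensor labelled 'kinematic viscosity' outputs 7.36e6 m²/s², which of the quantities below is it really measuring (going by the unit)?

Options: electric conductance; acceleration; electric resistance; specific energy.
specific energy

kinematic viscosity should have units dimensionally equivalent to m^2 / s (e.g. m²/s).
The given unit 'm²/s²' reduces to m^2 / s^2. Of the listed options, that is the dimensionality of specific energy.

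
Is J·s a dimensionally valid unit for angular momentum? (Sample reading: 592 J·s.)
Yes

angular momentum has SI base units: kg * m^2 / s
J·s reduces to the same SI base units, so it is a valid unit for angular momentum.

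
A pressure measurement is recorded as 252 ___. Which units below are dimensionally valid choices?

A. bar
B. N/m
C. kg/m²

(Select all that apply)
A

pressure has SI base units: kg / (m * s^2)

Checking each option against kg / (m * s^2):
  A. bar: ✓ matches
  B. N/m: ✗ does not match
  C. kg/m²: ✗ does not match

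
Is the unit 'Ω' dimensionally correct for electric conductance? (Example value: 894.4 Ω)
No

electric conductance has SI base units: A^2 * s^3 / (kg * m^2)
Ω does NOT reduce to A^2 * s^3 / (kg * m^2); a valid unit for electric conductance would be e.g. S.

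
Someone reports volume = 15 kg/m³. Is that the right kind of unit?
No

volume has SI base units: m^3
kg/m³ does NOT reduce to m^3; a valid unit for volume would be e.g. m³.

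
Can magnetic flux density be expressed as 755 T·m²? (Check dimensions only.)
No

magnetic flux density has SI base units: kg / (A * s^2)
T·m² does NOT reduce to kg / (A * s^2); a valid unit for magnetic flux density would be e.g. T.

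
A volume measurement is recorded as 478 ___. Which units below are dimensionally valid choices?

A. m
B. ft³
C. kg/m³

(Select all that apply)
B

volume has SI base units: m^3

Checking each option against m^3:
  A. m: ✗ does not match
  B. ft³: ✓ matches
  C. kg/m³: ✗ does not match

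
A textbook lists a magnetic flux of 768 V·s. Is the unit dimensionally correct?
Yes

magnetic flux has SI base units: kg * m^2 / (A * s^2)
V·s reduces to the same SI base units, so it is a valid unit for magnetic flux.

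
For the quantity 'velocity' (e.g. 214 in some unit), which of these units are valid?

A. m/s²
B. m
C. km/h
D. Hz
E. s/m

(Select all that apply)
C

velocity has SI base units: m / s

Checking each option against m / s:
  A. m/s²: ✗ does not match
  B. m: ✗ does not match
  C. km/h: ✓ matches
  D. Hz: ✗ does not match
  E. s/m: ✗ does not match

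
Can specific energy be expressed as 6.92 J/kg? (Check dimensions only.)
Yes

specific energy has SI base units: m^2 / s^2
J/kg reduces to the same SI base units, so it is a valid unit for specific energy.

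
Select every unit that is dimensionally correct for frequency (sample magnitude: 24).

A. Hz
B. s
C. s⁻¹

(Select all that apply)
A, C

frequency has SI base units: 1 / s

Checking each option against 1 / s:
  A. Hz: ✓ matches
  B. s: ✗ does not match
  C. s⁻¹: ✓ matches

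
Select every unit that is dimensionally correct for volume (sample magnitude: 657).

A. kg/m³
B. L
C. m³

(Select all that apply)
B, C

volume has SI base units: m^3

Checking each option against m^3:
  A. kg/m³: ✗ does not match
  B. L: ✓ matches
  C. m³: ✓ matches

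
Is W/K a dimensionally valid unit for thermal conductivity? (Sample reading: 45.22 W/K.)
No

thermal conductivity has SI base units: kg * m / (s^3 * K)
W/K does NOT reduce to kg * m / (s^3 * K); a valid unit for thermal conductivity would be e.g. W/(m·K).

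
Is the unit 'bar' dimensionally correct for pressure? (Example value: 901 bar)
Yes

pressure has SI base units: kg / (m * s^2)
bar reduces to the same SI base units, so it is a valid unit for pressure.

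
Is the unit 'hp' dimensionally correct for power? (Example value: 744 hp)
Yes

power has SI base units: kg * m^2 / s^3
hp reduces to the same SI base units, so it is a valid unit for power.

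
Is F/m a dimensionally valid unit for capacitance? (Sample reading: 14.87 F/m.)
No

capacitance has SI base units: A^2 * s^4 / (kg * m^2)
F/m does NOT reduce to A^2 * s^4 / (kg * m^2); a valid unit for capacitance would be e.g. F.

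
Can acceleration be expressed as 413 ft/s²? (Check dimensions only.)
Yes

acceleration has SI base units: m / s^2
ft/s² reduces to the same SI base units, so it is a valid unit for acceleration.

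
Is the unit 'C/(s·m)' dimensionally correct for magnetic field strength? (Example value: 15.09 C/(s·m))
Yes

magnetic field strength has SI base units: A / m
C/(s·m) reduces to the same SI base units, so it is a valid unit for magnetic field strength.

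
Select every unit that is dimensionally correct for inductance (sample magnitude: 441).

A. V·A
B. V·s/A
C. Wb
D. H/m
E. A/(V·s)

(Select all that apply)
B

inductance has SI base units: kg * m^2 / (A^2 * s^2)

Checking each option against kg * m^2 / (A^2 * s^2):
  A. V·A: ✗ does not match
  B. V·s/A: ✓ matches
  C. Wb: ✗ does not match
  D. H/m: ✗ does not match
  E. A/(V·s): ✗ does not match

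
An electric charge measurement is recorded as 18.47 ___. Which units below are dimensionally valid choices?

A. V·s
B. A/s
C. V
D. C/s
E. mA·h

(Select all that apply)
E

electric charge has SI base units: A * s

Checking each option against A * s:
  A. V·s: ✗ does not match
  B. A/s: ✗ does not match
  C. V: ✗ does not match
  D. C/s: ✗ does not match
  E. mA·h: ✓ matches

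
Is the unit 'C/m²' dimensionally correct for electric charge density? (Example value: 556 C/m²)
No

electric charge density has SI base units: A * s / m^3
C/m² does NOT reduce to A * s / m^3; a valid unit for electric charge density would be e.g. C/m³.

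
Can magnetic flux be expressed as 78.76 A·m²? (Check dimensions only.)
No

magnetic flux has SI base units: kg * m^2 / (A * s^2)
A·m² does NOT reduce to kg * m^2 / (A * s^2); a valid unit for magnetic flux would be e.g. Wb.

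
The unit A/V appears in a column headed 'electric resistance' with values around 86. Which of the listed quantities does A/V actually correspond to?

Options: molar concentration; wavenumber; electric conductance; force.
electric conductance

electric resistance should have units dimensionally equivalent to kg * m^2 / (A^2 * s^3) (e.g. Ω).
The given unit 'A/V' reduces to A^2 * s^3 / (kg * m^2). Of the listed options, that is the dimensionality of electric conductance.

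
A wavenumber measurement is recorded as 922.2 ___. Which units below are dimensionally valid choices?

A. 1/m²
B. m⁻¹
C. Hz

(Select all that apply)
B

wavenumber has SI base units: 1 / m

Checking each option against 1 / m:
  A. 1/m²: ✗ does not match
  B. m⁻¹: ✓ matches
  C. Hz: ✗ does not match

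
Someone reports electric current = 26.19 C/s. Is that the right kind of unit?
Yes

electric current has SI base units: A
C/s reduces to the same SI base units, so it is a valid unit for electric current.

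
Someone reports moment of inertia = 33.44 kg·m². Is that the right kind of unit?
Yes

moment of inertia has SI base units: kg * m^2
kg·m² reduces to the same SI base units, so it is a valid unit for moment of inertia.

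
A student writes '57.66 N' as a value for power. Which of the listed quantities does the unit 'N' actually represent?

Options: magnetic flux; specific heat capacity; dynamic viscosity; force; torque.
force

power should have units dimensionally equivalent to kg * m^2 / s^3 (e.g. W).
The given unit 'N' reduces to kg * m / s^2. Of the listed options, that is the dimensionality of force.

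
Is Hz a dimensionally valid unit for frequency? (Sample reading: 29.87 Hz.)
Yes

frequency has SI base units: 1 / s
Hz reduces to the same SI base units, so it is a valid unit for frequency.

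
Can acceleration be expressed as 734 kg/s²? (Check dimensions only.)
No

acceleration has SI base units: m / s^2
kg/s² does NOT reduce to m / s^2; a valid unit for acceleration would be e.g. m/s².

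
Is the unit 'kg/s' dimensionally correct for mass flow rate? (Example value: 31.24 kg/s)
Yes

mass flow rate has SI base units: kg / s
kg/s reduces to the same SI base units, so it is a valid unit for mass flow rate.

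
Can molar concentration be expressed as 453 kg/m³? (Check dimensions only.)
No

molar concentration has SI base units: mol / m^3
kg/m³ does NOT reduce to mol / m^3; a valid unit for molar concentration would be e.g. mol/m³.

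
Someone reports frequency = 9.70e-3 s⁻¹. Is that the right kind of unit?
Yes

frequency has SI base units: 1 / s
s⁻¹ reduces to the same SI base units, so it is a valid unit for frequency.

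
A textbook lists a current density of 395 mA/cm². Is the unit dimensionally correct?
Yes

current density has SI base units: A / m^2
mA/cm² reduces to the same SI base units, so it is a valid unit for current density.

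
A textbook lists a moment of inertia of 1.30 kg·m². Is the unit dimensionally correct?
Yes

moment of inertia has SI base units: kg * m^2
kg·m² reduces to the same SI base units, so it is a valid unit for moment of inertia.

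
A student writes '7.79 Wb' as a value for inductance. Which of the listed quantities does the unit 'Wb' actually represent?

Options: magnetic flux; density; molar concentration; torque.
magnetic flux

inductance should have units dimensionally equivalent to kg * m^2 / (A^2 * s^2) (e.g. H).
The given unit 'Wb' reduces to kg * m^2 / (A * s^2). Of the listed options, that is the dimensionality of magnetic flux.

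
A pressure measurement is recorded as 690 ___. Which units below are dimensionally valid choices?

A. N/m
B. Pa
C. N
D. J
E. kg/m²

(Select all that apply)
B

pressure has SI base units: kg / (m * s^2)

Checking each option against kg / (m * s^2):
  A. N/m: ✗ does not match
  B. Pa: ✓ matches
  C. N: ✗ does not match
  D. J: ✗ does not match
  E. kg/m²: ✗ does not match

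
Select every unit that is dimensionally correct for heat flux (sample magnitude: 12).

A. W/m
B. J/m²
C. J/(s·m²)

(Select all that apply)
C

heat flux has SI base units: kg / s^3

Checking each option against kg / s^3:
  A. W/m: ✗ does not match
  B. J/m²: ✗ does not match
  C. J/(s·m²): ✓ matches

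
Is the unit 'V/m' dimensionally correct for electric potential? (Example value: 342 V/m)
No

electric potential has SI base units: kg * m^2 / (A * s^3)
V/m does NOT reduce to kg * m^2 / (A * s^3); a valid unit for electric potential would be e.g. V.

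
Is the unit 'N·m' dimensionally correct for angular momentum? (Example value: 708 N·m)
No

angular momentum has SI base units: kg * m^2 / s
N·m does NOT reduce to kg * m^2 / s; a valid unit for angular momentum would be e.g. kg·m²/s.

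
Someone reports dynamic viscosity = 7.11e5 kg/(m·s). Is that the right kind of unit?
Yes

dynamic viscosity has SI base units: kg / (m * s)
kg/(m·s) reduces to the same SI base units, so it is a valid unit for dynamic viscosity.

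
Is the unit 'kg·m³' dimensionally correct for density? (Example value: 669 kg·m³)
No

density has SI base units: kg / m^3
kg·m³ does NOT reduce to kg / m^3; a valid unit for density would be e.g. kg/m³.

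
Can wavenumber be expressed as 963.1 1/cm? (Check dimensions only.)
Yes

wavenumber has SI base units: 1 / m
1/cm reduces to the same SI base units, so it is a valid unit for wavenumber.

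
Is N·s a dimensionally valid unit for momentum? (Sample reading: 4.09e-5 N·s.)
Yes

momentum has SI base units: kg * m / s
N·s reduces to the same SI base units, so it is a valid unit for momentum.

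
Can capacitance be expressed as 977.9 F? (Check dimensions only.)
Yes

capacitance has SI base units: A^2 * s^4 / (kg * m^2)
F reduces to the same SI base units, so it is a valid unit for capacitance.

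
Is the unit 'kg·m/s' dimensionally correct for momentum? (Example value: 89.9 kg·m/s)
Yes

momentum has SI base units: kg * m / s
kg·m/s reduces to the same SI base units, so it is a valid unit for momentum.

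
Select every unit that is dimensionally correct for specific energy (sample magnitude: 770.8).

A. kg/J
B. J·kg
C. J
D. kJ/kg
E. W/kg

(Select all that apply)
D

specific energy has SI base units: m^2 / s^2

Checking each option against m^2 / s^2:
  A. kg/J: ✗ does not match
  B. J·kg: ✗ does not match
  C. J: ✗ does not match
  D. kJ/kg: ✓ matches
  E. W/kg: ✗ does not match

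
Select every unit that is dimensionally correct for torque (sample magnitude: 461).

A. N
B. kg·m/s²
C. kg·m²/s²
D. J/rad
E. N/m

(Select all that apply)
C, D

torque has SI base units: kg * m^2 / s^2

Checking each option against kg * m^2 / s^2:
  A. N: ✗ does not match
  B. kg·m/s²: ✗ does not match
  C. kg·m²/s²: ✓ matches
  D. J/rad: ✓ matches
  E. N/m: ✗ does not match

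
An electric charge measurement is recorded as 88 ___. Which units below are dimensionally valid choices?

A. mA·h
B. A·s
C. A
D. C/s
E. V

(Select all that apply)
A, B

electric charge has SI base units: A * s

Checking each option against A * s:
  A. mA·h: ✓ matches
  B. A·s: ✓ matches
  C. A: ✗ does not match
  D. C/s: ✗ does not match
  E. V: ✗ does not match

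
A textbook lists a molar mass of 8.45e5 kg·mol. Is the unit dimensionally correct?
No

molar mass has SI base units: kg / mol
kg·mol does NOT reduce to kg / mol; a valid unit for molar mass would be e.g. kg/mol.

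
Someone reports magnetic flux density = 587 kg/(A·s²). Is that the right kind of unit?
Yes

magnetic flux density has SI base units: kg / (A * s^2)
kg/(A·s²) reduces to the same SI base units, so it is a valid unit for magnetic flux density.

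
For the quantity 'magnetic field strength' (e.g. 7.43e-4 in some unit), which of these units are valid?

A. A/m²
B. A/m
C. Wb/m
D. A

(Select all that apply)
B

magnetic field strength has SI base units: A / m

Checking each option against A / m:
  A. A/m²: ✗ does not match
  B. A/m: ✓ matches
  C. Wb/m: ✗ does not match
  D. A: ✗ does not match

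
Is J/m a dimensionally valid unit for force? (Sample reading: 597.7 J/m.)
Yes

force has SI base units: kg * m / s^2
J/m reduces to the same SI base units, so it is a valid unit for force.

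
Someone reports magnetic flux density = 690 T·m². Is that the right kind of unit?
No

magnetic flux density has SI base units: kg / (A * s^2)
T·m² does NOT reduce to kg / (A * s^2); a valid unit for magnetic flux density would be e.g. T.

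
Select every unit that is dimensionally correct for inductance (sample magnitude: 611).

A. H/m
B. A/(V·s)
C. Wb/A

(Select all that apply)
C

inductance has SI base units: kg * m^2 / (A^2 * s^2)

Checking each option against kg * m^2 / (A^2 * s^2):
  A. H/m: ✗ does not match
  B. A/(V·s): ✗ does not match
  C. Wb/A: ✓ matches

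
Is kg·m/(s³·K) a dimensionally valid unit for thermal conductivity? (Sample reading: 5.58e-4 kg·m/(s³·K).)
Yes

thermal conductivity has SI base units: kg * m / (s^3 * K)
kg·m/(s³·K) reduces to the same SI base units, so it is a valid unit for thermal conductivity.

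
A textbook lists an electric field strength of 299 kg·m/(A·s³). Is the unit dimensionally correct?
Yes

electric field strength has SI base units: kg * m / (A * s^3)
kg·m/(A·s³) reduces to the same SI base units, so it is a valid unit for electric field strength.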